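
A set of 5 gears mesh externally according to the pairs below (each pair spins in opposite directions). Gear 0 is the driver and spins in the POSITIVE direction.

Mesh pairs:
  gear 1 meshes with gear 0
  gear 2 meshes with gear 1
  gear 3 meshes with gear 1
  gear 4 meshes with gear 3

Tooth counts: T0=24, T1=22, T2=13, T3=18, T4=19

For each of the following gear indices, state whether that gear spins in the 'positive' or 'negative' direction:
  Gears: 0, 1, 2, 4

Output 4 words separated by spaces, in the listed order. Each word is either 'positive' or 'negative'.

Gear 0 (driver): positive (depth 0)
  gear 1: meshes with gear 0 -> depth 1 -> negative (opposite of gear 0)
  gear 2: meshes with gear 1 -> depth 2 -> positive (opposite of gear 1)
  gear 3: meshes with gear 1 -> depth 2 -> positive (opposite of gear 1)
  gear 4: meshes with gear 3 -> depth 3 -> negative (opposite of gear 3)
Queried indices 0, 1, 2, 4 -> positive, negative, positive, negative

Answer: positive negative positive negative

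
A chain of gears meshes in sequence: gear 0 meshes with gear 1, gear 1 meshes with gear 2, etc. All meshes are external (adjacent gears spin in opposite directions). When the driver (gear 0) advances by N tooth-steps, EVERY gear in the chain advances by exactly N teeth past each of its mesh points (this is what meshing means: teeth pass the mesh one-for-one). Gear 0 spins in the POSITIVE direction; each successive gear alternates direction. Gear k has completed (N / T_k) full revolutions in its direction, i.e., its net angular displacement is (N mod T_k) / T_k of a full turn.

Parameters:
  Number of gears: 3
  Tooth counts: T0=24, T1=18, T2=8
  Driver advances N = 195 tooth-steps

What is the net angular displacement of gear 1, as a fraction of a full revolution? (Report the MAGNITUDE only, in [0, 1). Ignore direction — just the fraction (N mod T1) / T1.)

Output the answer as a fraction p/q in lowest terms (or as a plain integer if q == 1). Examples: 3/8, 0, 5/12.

Chain of 3 gears, tooth counts: [24, 18, 8]
  gear 0: T0=24, direction=positive, advance = 195 mod 24 = 3 teeth = 3/24 turn
  gear 1: T1=18, direction=negative, advance = 195 mod 18 = 15 teeth = 15/18 turn
  gear 2: T2=8, direction=positive, advance = 195 mod 8 = 3 teeth = 3/8 turn
Gear 1: 195 mod 18 = 15
Fraction = 15 / 18 = 5/6 (gcd(15,18)=3) = 5/6

Answer: 5/6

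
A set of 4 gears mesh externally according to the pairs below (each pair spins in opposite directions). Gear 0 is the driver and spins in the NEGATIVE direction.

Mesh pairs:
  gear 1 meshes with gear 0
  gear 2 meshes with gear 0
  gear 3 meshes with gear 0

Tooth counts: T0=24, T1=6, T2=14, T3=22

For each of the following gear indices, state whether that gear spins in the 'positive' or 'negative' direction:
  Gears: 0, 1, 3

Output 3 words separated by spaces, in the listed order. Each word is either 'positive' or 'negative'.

Gear 0 (driver): negative (depth 0)
  gear 1: meshes with gear 0 -> depth 1 -> positive (opposite of gear 0)
  gear 2: meshes with gear 0 -> depth 1 -> positive (opposite of gear 0)
  gear 3: meshes with gear 0 -> depth 1 -> positive (opposite of gear 0)
Queried indices 0, 1, 3 -> negative, positive, positive

Answer: negative positive positive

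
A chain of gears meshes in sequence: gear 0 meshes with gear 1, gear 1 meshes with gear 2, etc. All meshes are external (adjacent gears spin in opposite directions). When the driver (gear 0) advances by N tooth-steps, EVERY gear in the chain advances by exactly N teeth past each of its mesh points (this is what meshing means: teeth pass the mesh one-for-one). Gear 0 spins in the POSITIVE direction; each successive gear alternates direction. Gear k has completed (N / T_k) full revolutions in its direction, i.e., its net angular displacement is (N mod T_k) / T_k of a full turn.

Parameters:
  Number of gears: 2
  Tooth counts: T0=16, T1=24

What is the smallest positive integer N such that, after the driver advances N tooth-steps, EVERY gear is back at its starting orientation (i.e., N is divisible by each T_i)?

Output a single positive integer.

Gear k returns to start when N is a multiple of T_k.
All gears at start simultaneously when N is a common multiple of [16, 24]; the smallest such N is lcm(16, 24).
Start: lcm = T0 = 16
Fold in T1=24: gcd(16, 24) = 8; lcm(16, 24) = 16 * 24 / 8 = 384 / 8 = 48
Full cycle length = 48

Answer: 48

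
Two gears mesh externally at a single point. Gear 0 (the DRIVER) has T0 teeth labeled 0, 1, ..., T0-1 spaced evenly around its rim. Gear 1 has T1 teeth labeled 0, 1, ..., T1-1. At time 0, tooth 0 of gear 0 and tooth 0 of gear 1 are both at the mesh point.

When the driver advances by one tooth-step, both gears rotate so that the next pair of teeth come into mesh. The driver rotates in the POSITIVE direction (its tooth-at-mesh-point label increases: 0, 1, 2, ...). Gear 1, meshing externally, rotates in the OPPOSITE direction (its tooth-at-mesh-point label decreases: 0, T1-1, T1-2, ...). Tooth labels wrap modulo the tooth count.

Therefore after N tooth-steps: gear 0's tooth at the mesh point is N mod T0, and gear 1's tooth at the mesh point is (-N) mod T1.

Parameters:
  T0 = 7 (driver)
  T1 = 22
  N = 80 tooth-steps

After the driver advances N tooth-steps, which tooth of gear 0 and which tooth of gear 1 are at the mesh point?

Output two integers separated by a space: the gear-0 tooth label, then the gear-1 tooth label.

Answer: 3 8

Derivation:
Gear 0 (driver, T0=7): tooth at mesh = N mod T0
  80 = 11 * 7 + 3, so 80 mod 7 = 3
  gear 0 tooth = 3
Gear 1 (driven, T1=22): tooth at mesh = (-N) mod T1
  80 = 3 * 22 + 14, so 80 mod 22 = 14
  (-80) mod 22 = (-14) mod 22 = 22 - 14 = 8
Mesh after 80 steps: gear-0 tooth 3 meets gear-1 tooth 8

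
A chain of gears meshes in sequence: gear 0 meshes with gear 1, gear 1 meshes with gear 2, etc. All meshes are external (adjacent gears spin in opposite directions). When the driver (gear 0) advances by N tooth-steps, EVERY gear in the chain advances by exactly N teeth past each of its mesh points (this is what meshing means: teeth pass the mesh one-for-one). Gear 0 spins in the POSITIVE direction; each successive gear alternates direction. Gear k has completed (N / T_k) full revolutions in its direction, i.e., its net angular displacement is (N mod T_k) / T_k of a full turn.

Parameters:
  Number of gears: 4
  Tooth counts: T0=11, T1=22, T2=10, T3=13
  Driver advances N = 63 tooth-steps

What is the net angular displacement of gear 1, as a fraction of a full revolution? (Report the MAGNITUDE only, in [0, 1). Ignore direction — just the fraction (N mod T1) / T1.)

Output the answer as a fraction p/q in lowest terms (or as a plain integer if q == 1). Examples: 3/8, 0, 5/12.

Answer: 19/22

Derivation:
Chain of 4 gears, tooth counts: [11, 22, 10, 13]
  gear 0: T0=11, direction=positive, advance = 63 mod 11 = 8 teeth = 8/11 turn
  gear 1: T1=22, direction=negative, advance = 63 mod 22 = 19 teeth = 19/22 turn
  gear 2: T2=10, direction=positive, advance = 63 mod 10 = 3 teeth = 3/10 turn
  gear 3: T3=13, direction=negative, advance = 63 mod 13 = 11 teeth = 11/13 turn
Gear 1: 63 mod 22 = 19
Fraction = 19 / 22 = 19/22 (gcd(19,22)=1) = 19/22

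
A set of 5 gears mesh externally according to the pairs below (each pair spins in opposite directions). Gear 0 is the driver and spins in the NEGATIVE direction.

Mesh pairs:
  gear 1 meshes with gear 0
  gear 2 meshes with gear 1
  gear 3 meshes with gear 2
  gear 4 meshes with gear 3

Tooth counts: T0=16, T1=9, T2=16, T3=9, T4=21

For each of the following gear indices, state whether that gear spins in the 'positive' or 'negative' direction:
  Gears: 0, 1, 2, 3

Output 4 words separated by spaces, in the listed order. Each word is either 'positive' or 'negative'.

Answer: negative positive negative positive

Derivation:
Gear 0 (driver): negative (depth 0)
  gear 1: meshes with gear 0 -> depth 1 -> positive (opposite of gear 0)
  gear 2: meshes with gear 1 -> depth 2 -> negative (opposite of gear 1)
  gear 3: meshes with gear 2 -> depth 3 -> positive (opposite of gear 2)
  gear 4: meshes with gear 3 -> depth 4 -> negative (opposite of gear 3)
Queried indices 0, 1, 2, 3 -> negative, positive, negative, positive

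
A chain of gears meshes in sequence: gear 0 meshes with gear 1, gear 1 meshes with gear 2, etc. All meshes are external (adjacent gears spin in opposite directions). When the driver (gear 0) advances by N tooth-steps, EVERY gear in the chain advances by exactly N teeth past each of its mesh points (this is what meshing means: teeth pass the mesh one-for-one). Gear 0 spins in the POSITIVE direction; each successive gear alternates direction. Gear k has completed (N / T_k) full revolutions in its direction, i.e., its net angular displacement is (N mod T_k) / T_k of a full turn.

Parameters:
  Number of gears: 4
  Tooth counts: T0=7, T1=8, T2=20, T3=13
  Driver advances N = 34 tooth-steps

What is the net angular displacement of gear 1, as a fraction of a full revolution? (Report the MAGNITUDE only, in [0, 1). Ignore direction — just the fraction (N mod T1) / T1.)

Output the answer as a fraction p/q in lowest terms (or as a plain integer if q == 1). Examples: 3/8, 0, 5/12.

Chain of 4 gears, tooth counts: [7, 8, 20, 13]
  gear 0: T0=7, direction=positive, advance = 34 mod 7 = 6 teeth = 6/7 turn
  gear 1: T1=8, direction=negative, advance = 34 mod 8 = 2 teeth = 2/8 turn
  gear 2: T2=20, direction=positive, advance = 34 mod 20 = 14 teeth = 14/20 turn
  gear 3: T3=13, direction=negative, advance = 34 mod 13 = 8 teeth = 8/13 turn
Gear 1: 34 mod 8 = 2
Fraction = 2 / 8 = 1/4 (gcd(2,8)=2) = 1/4

Answer: 1/4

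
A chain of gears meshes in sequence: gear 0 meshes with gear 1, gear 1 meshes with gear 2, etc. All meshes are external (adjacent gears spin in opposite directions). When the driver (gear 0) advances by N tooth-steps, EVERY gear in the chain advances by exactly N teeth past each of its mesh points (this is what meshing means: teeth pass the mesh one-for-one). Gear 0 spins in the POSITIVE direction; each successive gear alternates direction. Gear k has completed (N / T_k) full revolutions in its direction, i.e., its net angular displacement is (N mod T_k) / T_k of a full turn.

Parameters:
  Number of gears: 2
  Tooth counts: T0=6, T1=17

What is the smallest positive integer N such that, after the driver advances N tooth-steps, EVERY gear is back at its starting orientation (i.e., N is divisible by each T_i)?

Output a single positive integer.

Answer: 102

Derivation:
Gear k returns to start when N is a multiple of T_k.
All gears at start simultaneously when N is a common multiple of [6, 17]; the smallest such N is lcm(6, 17).
Start: lcm = T0 = 6
Fold in T1=17: gcd(6, 17) = 1; lcm(6, 17) = 6 * 17 / 1 = 102 / 1 = 102
Full cycle length = 102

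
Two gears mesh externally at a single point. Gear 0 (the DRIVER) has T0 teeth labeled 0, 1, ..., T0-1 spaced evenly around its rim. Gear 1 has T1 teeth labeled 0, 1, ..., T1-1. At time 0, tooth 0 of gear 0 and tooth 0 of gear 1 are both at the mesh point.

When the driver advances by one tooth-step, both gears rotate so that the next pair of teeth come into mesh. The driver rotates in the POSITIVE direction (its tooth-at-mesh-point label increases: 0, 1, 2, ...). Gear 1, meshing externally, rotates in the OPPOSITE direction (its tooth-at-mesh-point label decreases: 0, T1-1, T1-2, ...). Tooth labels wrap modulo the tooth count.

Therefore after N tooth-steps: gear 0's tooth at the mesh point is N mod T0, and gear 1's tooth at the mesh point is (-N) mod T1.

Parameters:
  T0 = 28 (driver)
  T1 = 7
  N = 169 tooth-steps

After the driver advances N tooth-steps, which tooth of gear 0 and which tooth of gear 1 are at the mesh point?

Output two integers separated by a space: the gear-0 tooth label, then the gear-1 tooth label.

Gear 0 (driver, T0=28): tooth at mesh = N mod T0
  169 = 6 * 28 + 1, so 169 mod 28 = 1
  gear 0 tooth = 1
Gear 1 (driven, T1=7): tooth at mesh = (-N) mod T1
  169 = 24 * 7 + 1, so 169 mod 7 = 1
  (-169) mod 7 = (-1) mod 7 = 7 - 1 = 6
Mesh after 169 steps: gear-0 tooth 1 meets gear-1 tooth 6

Answer: 1 6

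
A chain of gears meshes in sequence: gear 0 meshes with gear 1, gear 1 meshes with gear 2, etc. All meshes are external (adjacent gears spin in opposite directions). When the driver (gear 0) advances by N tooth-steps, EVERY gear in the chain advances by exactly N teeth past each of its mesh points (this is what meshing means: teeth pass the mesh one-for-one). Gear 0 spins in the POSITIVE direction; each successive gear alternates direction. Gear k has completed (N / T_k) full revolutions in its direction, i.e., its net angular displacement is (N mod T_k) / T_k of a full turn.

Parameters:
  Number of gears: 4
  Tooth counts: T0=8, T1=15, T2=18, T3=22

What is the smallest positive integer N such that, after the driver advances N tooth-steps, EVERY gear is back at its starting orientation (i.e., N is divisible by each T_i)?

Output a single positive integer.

Answer: 3960

Derivation:
Gear k returns to start when N is a multiple of T_k.
All gears at start simultaneously when N is a common multiple of [8, 15, 18, 22]; the smallest such N is lcm(8, 15, 18, 22).
Start: lcm = T0 = 8
Fold in T1=15: gcd(8, 15) = 1; lcm(8, 15) = 8 * 15 / 1 = 120 / 1 = 120
Fold in T2=18: gcd(120, 18) = 6; lcm(120, 18) = 120 * 18 / 6 = 2160 / 6 = 360
Fold in T3=22: gcd(360, 22) = 2; lcm(360, 22) = 360 * 22 / 2 = 7920 / 2 = 3960
Full cycle length = 3960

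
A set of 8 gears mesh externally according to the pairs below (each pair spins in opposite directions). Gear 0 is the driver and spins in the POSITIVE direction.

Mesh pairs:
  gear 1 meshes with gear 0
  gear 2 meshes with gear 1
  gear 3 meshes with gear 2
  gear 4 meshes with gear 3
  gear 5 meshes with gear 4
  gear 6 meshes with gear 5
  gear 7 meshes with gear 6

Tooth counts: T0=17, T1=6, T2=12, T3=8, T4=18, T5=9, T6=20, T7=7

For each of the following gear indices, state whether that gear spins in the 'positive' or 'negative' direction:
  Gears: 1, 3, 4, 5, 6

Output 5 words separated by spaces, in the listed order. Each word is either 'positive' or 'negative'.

Answer: negative negative positive negative positive

Derivation:
Gear 0 (driver): positive (depth 0)
  gear 1: meshes with gear 0 -> depth 1 -> negative (opposite of gear 0)
  gear 2: meshes with gear 1 -> depth 2 -> positive (opposite of gear 1)
  gear 3: meshes with gear 2 -> depth 3 -> negative (opposite of gear 2)
  gear 4: meshes with gear 3 -> depth 4 -> positive (opposite of gear 3)
  gear 5: meshes with gear 4 -> depth 5 -> negative (opposite of gear 4)
  gear 6: meshes with gear 5 -> depth 6 -> positive (opposite of gear 5)
  gear 7: meshes with gear 6 -> depth 7 -> negative (opposite of gear 6)
Queried indices 1, 3, 4, 5, 6 -> negative, negative, positive, negative, positive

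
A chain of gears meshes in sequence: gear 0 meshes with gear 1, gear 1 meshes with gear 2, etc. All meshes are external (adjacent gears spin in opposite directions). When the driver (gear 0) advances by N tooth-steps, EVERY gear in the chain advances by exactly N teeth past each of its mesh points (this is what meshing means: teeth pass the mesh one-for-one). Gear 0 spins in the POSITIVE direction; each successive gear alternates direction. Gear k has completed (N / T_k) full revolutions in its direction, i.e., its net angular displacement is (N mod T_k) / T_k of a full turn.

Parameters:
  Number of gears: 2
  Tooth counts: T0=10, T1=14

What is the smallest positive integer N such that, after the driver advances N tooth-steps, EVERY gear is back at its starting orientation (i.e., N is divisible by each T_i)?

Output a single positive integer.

Answer: 70

Derivation:
Gear k returns to start when N is a multiple of T_k.
All gears at start simultaneously when N is a common multiple of [10, 14]; the smallest such N is lcm(10, 14).
Start: lcm = T0 = 10
Fold in T1=14: gcd(10, 14) = 2; lcm(10, 14) = 10 * 14 / 2 = 140 / 2 = 70
Full cycle length = 70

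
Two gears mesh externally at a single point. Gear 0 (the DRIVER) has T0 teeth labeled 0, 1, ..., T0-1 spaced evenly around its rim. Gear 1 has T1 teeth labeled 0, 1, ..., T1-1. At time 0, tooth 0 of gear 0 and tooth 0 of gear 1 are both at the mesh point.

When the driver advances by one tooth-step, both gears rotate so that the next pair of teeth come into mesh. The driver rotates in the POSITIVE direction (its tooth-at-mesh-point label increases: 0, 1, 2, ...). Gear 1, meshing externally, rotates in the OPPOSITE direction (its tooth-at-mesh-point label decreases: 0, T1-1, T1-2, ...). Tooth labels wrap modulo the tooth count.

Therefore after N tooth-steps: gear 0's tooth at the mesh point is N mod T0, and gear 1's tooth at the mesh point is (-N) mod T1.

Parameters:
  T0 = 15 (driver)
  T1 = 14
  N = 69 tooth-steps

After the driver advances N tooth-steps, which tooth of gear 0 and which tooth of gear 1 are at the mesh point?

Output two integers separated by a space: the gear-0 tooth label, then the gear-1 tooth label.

Gear 0 (driver, T0=15): tooth at mesh = N mod T0
  69 = 4 * 15 + 9, so 69 mod 15 = 9
  gear 0 tooth = 9
Gear 1 (driven, T1=14): tooth at mesh = (-N) mod T1
  69 = 4 * 14 + 13, so 69 mod 14 = 13
  (-69) mod 14 = (-13) mod 14 = 14 - 13 = 1
Mesh after 69 steps: gear-0 tooth 9 meets gear-1 tooth 1

Answer: 9 1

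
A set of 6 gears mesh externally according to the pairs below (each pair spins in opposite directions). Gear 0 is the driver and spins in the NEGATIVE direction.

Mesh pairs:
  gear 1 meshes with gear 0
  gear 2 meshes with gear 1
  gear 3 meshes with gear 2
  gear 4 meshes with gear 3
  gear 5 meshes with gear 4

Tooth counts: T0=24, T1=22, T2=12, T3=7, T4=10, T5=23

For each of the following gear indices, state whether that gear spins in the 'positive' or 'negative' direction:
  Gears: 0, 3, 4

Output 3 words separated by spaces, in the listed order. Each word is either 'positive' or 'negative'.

Gear 0 (driver): negative (depth 0)
  gear 1: meshes with gear 0 -> depth 1 -> positive (opposite of gear 0)
  gear 2: meshes with gear 1 -> depth 2 -> negative (opposite of gear 1)
  gear 3: meshes with gear 2 -> depth 3 -> positive (opposite of gear 2)
  gear 4: meshes with gear 3 -> depth 4 -> negative (opposite of gear 3)
  gear 5: meshes with gear 4 -> depth 5 -> positive (opposite of gear 4)
Queried indices 0, 3, 4 -> negative, positive, negative

Answer: negative positive negative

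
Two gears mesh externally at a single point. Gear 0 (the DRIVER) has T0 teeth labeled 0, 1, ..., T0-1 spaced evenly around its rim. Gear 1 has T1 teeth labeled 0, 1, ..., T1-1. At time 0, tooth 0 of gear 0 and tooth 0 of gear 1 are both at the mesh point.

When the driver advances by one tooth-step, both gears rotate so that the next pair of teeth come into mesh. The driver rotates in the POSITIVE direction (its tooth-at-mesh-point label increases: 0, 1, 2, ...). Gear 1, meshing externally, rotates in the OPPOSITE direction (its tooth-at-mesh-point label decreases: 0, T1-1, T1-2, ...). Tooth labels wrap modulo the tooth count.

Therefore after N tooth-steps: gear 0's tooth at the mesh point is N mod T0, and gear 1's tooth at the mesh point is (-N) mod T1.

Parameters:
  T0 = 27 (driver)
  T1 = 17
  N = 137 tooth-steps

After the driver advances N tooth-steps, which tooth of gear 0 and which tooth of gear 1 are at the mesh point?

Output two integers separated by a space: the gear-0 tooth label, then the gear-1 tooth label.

Answer: 2 16

Derivation:
Gear 0 (driver, T0=27): tooth at mesh = N mod T0
  137 = 5 * 27 + 2, so 137 mod 27 = 2
  gear 0 tooth = 2
Gear 1 (driven, T1=17): tooth at mesh = (-N) mod T1
  137 = 8 * 17 + 1, so 137 mod 17 = 1
  (-137) mod 17 = (-1) mod 17 = 17 - 1 = 16
Mesh after 137 steps: gear-0 tooth 2 meets gear-1 tooth 16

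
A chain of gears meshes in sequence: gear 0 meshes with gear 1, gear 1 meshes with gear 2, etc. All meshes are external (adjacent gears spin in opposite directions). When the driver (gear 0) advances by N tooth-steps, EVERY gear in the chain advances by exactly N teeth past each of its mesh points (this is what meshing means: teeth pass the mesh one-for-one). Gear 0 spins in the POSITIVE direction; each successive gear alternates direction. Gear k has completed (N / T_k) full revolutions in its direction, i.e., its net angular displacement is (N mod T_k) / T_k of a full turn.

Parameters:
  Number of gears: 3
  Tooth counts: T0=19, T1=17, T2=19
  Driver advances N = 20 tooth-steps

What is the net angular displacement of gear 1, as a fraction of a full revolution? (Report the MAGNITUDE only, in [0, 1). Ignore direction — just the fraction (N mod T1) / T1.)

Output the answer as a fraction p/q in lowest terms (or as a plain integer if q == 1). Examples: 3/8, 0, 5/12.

Answer: 3/17

Derivation:
Chain of 3 gears, tooth counts: [19, 17, 19]
  gear 0: T0=19, direction=positive, advance = 20 mod 19 = 1 teeth = 1/19 turn
  gear 1: T1=17, direction=negative, advance = 20 mod 17 = 3 teeth = 3/17 turn
  gear 2: T2=19, direction=positive, advance = 20 mod 19 = 1 teeth = 1/19 turn
Gear 1: 20 mod 17 = 3
Fraction = 3 / 17 = 3/17 (gcd(3,17)=1) = 3/17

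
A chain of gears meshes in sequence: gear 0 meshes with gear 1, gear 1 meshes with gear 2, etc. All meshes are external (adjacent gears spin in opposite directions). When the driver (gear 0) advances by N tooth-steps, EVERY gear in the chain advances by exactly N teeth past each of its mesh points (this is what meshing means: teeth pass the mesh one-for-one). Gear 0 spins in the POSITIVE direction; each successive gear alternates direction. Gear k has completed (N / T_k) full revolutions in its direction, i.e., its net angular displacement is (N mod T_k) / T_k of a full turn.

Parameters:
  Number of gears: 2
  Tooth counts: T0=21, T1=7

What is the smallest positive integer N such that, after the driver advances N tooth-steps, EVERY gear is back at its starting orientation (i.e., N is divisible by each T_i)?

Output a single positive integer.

Answer: 21

Derivation:
Gear k returns to start when N is a multiple of T_k.
All gears at start simultaneously when N is a common multiple of [21, 7]; the smallest such N is lcm(21, 7).
Start: lcm = T0 = 21
Fold in T1=7: gcd(21, 7) = 7; lcm(21, 7) = 21 * 7 / 7 = 147 / 7 = 21
Full cycle length = 21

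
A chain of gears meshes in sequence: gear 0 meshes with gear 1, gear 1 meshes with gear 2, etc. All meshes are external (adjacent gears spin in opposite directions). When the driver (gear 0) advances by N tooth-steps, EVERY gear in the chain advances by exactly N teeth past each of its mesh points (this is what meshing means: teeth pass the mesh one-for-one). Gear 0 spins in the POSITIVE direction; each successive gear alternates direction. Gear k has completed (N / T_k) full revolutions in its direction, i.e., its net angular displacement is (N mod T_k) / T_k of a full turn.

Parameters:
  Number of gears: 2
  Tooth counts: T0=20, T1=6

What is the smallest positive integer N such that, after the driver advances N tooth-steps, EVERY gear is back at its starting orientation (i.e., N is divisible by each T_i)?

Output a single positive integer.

Gear k returns to start when N is a multiple of T_k.
All gears at start simultaneously when N is a common multiple of [20, 6]; the smallest such N is lcm(20, 6).
Start: lcm = T0 = 20
Fold in T1=6: gcd(20, 6) = 2; lcm(20, 6) = 20 * 6 / 2 = 120 / 2 = 60
Full cycle length = 60

Answer: 60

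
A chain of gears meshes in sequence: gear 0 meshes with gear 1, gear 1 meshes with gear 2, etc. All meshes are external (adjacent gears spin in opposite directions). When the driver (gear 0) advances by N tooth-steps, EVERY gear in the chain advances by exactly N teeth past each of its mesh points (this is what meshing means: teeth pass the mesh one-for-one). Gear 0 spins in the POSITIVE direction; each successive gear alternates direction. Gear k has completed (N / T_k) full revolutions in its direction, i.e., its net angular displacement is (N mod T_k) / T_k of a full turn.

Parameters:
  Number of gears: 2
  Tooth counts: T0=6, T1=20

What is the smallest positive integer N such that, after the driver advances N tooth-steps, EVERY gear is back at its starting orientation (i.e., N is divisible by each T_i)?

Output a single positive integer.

Gear k returns to start when N is a multiple of T_k.
All gears at start simultaneously when N is a common multiple of [6, 20]; the smallest such N is lcm(6, 20).
Start: lcm = T0 = 6
Fold in T1=20: gcd(6, 20) = 2; lcm(6, 20) = 6 * 20 / 2 = 120 / 2 = 60
Full cycle length = 60

Answer: 60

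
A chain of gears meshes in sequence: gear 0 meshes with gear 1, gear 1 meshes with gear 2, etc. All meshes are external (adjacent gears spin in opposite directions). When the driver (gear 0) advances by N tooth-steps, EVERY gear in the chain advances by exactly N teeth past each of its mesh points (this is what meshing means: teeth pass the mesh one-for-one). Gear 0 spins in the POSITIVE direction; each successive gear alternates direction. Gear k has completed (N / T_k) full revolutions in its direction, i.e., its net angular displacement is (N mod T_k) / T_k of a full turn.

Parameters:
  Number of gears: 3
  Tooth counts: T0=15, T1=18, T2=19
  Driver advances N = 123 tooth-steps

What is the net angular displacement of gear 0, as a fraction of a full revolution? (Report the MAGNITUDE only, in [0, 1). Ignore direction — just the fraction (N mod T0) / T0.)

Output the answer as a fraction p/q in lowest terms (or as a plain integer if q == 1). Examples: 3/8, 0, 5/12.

Chain of 3 gears, tooth counts: [15, 18, 19]
  gear 0: T0=15, direction=positive, advance = 123 mod 15 = 3 teeth = 3/15 turn
  gear 1: T1=18, direction=negative, advance = 123 mod 18 = 15 teeth = 15/18 turn
  gear 2: T2=19, direction=positive, advance = 123 mod 19 = 9 teeth = 9/19 turn
Gear 0: 123 mod 15 = 3
Fraction = 3 / 15 = 1/5 (gcd(3,15)=3) = 1/5

Answer: 1/5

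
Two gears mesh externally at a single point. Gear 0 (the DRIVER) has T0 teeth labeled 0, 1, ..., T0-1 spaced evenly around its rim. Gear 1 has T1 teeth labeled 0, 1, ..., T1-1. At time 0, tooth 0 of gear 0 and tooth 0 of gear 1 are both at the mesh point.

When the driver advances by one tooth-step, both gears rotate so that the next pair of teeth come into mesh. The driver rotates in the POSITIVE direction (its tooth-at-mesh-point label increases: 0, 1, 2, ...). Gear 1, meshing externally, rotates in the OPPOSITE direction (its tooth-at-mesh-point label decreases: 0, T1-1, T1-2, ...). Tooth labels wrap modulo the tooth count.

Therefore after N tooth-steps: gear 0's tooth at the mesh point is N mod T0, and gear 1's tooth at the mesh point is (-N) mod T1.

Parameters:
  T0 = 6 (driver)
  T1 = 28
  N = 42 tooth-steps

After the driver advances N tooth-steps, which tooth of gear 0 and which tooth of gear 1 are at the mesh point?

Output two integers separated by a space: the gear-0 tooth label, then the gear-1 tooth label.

Gear 0 (driver, T0=6): tooth at mesh = N mod T0
  42 = 7 * 6 + 0, so 42 mod 6 = 0
  gear 0 tooth = 0
Gear 1 (driven, T1=28): tooth at mesh = (-N) mod T1
  42 = 1 * 28 + 14, so 42 mod 28 = 14
  (-42) mod 28 = (-14) mod 28 = 28 - 14 = 14
Mesh after 42 steps: gear-0 tooth 0 meets gear-1 tooth 14

Answer: 0 14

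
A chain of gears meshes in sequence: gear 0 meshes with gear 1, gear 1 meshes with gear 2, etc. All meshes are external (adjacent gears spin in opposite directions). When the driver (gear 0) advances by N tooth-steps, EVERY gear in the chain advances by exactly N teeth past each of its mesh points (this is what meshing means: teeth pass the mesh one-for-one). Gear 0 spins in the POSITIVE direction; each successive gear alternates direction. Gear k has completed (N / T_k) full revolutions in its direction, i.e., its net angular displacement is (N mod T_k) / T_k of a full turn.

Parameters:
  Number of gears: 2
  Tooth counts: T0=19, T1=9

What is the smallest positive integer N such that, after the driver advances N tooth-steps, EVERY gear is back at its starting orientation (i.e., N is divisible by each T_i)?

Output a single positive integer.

Gear k returns to start when N is a multiple of T_k.
All gears at start simultaneously when N is a common multiple of [19, 9]; the smallest such N is lcm(19, 9).
Start: lcm = T0 = 19
Fold in T1=9: gcd(19, 9) = 1; lcm(19, 9) = 19 * 9 / 1 = 171 / 1 = 171
Full cycle length = 171

Answer: 171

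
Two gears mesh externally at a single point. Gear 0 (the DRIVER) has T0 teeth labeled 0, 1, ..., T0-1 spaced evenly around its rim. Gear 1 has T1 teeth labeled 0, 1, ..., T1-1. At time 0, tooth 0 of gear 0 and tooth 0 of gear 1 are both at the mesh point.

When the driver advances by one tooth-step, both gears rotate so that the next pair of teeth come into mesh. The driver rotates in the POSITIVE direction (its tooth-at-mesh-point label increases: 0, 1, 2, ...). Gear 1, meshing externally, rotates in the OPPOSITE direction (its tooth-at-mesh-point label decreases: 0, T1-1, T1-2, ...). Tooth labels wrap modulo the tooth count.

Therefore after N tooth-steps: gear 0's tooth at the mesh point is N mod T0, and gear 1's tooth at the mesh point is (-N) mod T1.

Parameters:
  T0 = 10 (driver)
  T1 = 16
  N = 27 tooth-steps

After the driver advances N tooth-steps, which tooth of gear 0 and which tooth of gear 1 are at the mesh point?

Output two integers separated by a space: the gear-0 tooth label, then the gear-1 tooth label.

Gear 0 (driver, T0=10): tooth at mesh = N mod T0
  27 = 2 * 10 + 7, so 27 mod 10 = 7
  gear 0 tooth = 7
Gear 1 (driven, T1=16): tooth at mesh = (-N) mod T1
  27 = 1 * 16 + 11, so 27 mod 16 = 11
  (-27) mod 16 = (-11) mod 16 = 16 - 11 = 5
Mesh after 27 steps: gear-0 tooth 7 meets gear-1 tooth 5

Answer: 7 5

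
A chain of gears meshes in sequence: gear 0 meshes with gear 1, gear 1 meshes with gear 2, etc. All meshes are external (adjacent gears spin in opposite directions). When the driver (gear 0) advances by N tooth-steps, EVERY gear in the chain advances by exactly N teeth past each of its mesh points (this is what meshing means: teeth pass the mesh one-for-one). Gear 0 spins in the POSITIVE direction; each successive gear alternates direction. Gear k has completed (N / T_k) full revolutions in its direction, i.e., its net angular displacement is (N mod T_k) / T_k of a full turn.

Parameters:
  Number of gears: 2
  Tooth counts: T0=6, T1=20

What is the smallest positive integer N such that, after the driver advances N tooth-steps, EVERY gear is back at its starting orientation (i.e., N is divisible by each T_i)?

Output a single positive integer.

Gear k returns to start when N is a multiple of T_k.
All gears at start simultaneously when N is a common multiple of [6, 20]; the smallest such N is lcm(6, 20).
Start: lcm = T0 = 6
Fold in T1=20: gcd(6, 20) = 2; lcm(6, 20) = 6 * 20 / 2 = 120 / 2 = 60
Full cycle length = 60

Answer: 60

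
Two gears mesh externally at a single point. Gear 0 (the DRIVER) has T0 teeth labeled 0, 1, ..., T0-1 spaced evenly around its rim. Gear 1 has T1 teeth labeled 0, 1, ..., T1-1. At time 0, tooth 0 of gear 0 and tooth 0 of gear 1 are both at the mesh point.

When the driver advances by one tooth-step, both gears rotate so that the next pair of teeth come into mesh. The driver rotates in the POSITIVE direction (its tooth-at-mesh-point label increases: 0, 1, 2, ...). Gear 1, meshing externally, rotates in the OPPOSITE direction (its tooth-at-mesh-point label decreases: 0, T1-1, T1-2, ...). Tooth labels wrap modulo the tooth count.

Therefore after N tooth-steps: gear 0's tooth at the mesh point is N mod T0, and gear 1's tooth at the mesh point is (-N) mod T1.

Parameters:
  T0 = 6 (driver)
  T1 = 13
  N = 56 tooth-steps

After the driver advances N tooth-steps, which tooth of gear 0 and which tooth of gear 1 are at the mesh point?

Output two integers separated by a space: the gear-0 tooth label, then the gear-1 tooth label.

Answer: 2 9

Derivation:
Gear 0 (driver, T0=6): tooth at mesh = N mod T0
  56 = 9 * 6 + 2, so 56 mod 6 = 2
  gear 0 tooth = 2
Gear 1 (driven, T1=13): tooth at mesh = (-N) mod T1
  56 = 4 * 13 + 4, so 56 mod 13 = 4
  (-56) mod 13 = (-4) mod 13 = 13 - 4 = 9
Mesh after 56 steps: gear-0 tooth 2 meets gear-1 tooth 9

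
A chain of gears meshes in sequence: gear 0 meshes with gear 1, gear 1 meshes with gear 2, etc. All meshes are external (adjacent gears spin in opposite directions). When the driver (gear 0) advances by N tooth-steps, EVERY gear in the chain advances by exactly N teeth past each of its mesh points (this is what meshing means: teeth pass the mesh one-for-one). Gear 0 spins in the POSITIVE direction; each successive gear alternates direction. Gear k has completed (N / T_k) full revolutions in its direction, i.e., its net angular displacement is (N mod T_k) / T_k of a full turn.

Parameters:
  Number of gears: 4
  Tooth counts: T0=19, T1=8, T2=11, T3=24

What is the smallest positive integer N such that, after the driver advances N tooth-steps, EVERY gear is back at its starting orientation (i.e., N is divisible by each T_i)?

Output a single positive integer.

Gear k returns to start when N is a multiple of T_k.
All gears at start simultaneously when N is a common multiple of [19, 8, 11, 24]; the smallest such N is lcm(19, 8, 11, 24).
Start: lcm = T0 = 19
Fold in T1=8: gcd(19, 8) = 1; lcm(19, 8) = 19 * 8 / 1 = 152 / 1 = 152
Fold in T2=11: gcd(152, 11) = 1; lcm(152, 11) = 152 * 11 / 1 = 1672 / 1 = 1672
Fold in T3=24: gcd(1672, 24) = 8; lcm(1672, 24) = 1672 * 24 / 8 = 40128 / 8 = 5016
Full cycle length = 5016

Answer: 5016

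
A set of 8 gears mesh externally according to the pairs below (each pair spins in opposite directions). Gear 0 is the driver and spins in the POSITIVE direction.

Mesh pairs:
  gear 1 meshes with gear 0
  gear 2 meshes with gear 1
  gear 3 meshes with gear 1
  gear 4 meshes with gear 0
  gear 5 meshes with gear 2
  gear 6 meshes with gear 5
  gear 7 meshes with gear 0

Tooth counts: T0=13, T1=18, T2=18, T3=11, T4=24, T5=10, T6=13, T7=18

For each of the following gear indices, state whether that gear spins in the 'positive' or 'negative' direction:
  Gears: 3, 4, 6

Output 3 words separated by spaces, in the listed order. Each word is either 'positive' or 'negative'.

Answer: positive negative positive

Derivation:
Gear 0 (driver): positive (depth 0)
  gear 1: meshes with gear 0 -> depth 1 -> negative (opposite of gear 0)
  gear 2: meshes with gear 1 -> depth 2 -> positive (opposite of gear 1)
  gear 3: meshes with gear 1 -> depth 2 -> positive (opposite of gear 1)
  gear 4: meshes with gear 0 -> depth 1 -> negative (opposite of gear 0)
  gear 5: meshes with gear 2 -> depth 3 -> negative (opposite of gear 2)
  gear 6: meshes with gear 5 -> depth 4 -> positive (opposite of gear 5)
  gear 7: meshes with gear 0 -> depth 1 -> negative (opposite of gear 0)
Queried indices 3, 4, 6 -> positive, negative, positive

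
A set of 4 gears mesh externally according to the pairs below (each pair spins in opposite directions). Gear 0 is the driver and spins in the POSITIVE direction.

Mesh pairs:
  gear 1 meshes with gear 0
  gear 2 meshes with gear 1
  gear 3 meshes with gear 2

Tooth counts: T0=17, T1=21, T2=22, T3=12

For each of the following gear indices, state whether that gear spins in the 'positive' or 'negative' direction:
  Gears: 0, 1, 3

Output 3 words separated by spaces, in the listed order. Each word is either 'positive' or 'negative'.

Answer: positive negative negative

Derivation:
Gear 0 (driver): positive (depth 0)
  gear 1: meshes with gear 0 -> depth 1 -> negative (opposite of gear 0)
  gear 2: meshes with gear 1 -> depth 2 -> positive (opposite of gear 1)
  gear 3: meshes with gear 2 -> depth 3 -> negative (opposite of gear 2)
Queried indices 0, 1, 3 -> positive, negative, negative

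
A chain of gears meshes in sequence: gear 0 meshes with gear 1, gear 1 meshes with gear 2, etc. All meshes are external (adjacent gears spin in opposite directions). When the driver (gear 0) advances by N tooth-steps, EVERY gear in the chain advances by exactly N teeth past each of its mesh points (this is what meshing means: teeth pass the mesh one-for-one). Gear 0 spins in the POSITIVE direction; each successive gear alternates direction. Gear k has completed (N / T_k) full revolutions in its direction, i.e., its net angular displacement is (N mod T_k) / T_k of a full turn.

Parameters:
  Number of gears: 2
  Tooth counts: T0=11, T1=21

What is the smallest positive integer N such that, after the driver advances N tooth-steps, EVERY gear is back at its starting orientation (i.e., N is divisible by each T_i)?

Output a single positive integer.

Answer: 231

Derivation:
Gear k returns to start when N is a multiple of T_k.
All gears at start simultaneously when N is a common multiple of [11, 21]; the smallest such N is lcm(11, 21).
Start: lcm = T0 = 11
Fold in T1=21: gcd(11, 21) = 1; lcm(11, 21) = 11 * 21 / 1 = 231 / 1 = 231
Full cycle length = 231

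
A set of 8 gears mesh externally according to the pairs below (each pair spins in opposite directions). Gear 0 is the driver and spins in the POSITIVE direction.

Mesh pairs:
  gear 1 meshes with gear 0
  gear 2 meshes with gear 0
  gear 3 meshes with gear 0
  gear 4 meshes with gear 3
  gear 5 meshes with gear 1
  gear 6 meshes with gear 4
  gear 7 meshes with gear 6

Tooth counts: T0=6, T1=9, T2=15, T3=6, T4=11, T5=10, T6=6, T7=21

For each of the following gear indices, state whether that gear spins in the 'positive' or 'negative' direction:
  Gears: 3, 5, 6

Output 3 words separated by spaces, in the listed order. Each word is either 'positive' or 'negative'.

Gear 0 (driver): positive (depth 0)
  gear 1: meshes with gear 0 -> depth 1 -> negative (opposite of gear 0)
  gear 2: meshes with gear 0 -> depth 1 -> negative (opposite of gear 0)
  gear 3: meshes with gear 0 -> depth 1 -> negative (opposite of gear 0)
  gear 4: meshes with gear 3 -> depth 2 -> positive (opposite of gear 3)
  gear 5: meshes with gear 1 -> depth 2 -> positive (opposite of gear 1)
  gear 6: meshes with gear 4 -> depth 3 -> negative (opposite of gear 4)
  gear 7: meshes with gear 6 -> depth 4 -> positive (opposite of gear 6)
Queried indices 3, 5, 6 -> negative, positive, negative

Answer: negative positive negative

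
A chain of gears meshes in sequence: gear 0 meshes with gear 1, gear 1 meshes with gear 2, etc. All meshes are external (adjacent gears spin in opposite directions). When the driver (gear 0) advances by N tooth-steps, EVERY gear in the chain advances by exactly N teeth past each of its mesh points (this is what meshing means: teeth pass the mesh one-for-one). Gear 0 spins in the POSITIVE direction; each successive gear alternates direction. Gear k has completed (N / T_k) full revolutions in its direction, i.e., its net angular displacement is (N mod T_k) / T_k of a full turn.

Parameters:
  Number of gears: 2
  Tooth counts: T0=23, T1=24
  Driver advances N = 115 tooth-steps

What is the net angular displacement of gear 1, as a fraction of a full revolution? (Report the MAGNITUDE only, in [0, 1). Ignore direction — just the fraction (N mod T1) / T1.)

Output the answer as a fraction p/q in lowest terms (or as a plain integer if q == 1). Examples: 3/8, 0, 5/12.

Chain of 2 gears, tooth counts: [23, 24]
  gear 0: T0=23, direction=positive, advance = 115 mod 23 = 0 teeth = 0/23 turn
  gear 1: T1=24, direction=negative, advance = 115 mod 24 = 19 teeth = 19/24 turn
Gear 1: 115 mod 24 = 19
Fraction = 19 / 24 = 19/24 (gcd(19,24)=1) = 19/24

Answer: 19/24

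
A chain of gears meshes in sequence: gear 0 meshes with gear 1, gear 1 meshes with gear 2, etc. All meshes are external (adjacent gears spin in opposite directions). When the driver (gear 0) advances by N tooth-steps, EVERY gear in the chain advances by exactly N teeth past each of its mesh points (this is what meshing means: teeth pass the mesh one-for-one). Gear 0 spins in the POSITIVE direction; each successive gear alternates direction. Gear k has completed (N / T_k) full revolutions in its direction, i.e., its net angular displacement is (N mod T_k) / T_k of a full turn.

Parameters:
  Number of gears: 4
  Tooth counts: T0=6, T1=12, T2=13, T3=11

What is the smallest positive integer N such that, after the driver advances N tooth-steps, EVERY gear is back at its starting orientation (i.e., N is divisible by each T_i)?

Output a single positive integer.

Gear k returns to start when N is a multiple of T_k.
All gears at start simultaneously when N is a common multiple of [6, 12, 13, 11]; the smallest such N is lcm(6, 12, 13, 11).
Start: lcm = T0 = 6
Fold in T1=12: gcd(6, 12) = 6; lcm(6, 12) = 6 * 12 / 6 = 72 / 6 = 12
Fold in T2=13: gcd(12, 13) = 1; lcm(12, 13) = 12 * 13 / 1 = 156 / 1 = 156
Fold in T3=11: gcd(156, 11) = 1; lcm(156, 11) = 156 * 11 / 1 = 1716 / 1 = 1716
Full cycle length = 1716

Answer: 1716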